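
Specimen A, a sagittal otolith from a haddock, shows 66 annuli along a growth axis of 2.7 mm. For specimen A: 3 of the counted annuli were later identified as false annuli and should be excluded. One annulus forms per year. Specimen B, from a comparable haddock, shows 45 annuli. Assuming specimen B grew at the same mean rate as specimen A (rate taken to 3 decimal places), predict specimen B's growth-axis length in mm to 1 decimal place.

Specimen A: after corrections the count is 66 − 3 = 63 annuli.
A: Mean rate = 2.7 mm / 63 years ≈ 0.043 mm/year.
Length of B = 0.043 × 45 = 1.9 mm.

1.9 mm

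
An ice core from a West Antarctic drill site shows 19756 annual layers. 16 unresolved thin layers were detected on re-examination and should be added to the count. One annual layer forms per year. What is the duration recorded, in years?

Correcting the raw count gives 19756 + 16 = 19772 true annual layers.
One annual layer per year makes the duration 19772 years.

19772 years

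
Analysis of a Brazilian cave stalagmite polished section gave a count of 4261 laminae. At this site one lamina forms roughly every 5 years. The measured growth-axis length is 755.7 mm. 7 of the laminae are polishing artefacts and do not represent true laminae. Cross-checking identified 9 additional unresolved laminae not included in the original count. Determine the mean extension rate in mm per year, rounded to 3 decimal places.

0.035 mm per year

True lamina count = 4261 − 7 + 9 = 4263.
4263 laminae at 5 years each span 4263 × 5 = 21315 years.
Mean rate = 755.7 mm / 21315 years ≈ 0.035 mm per year.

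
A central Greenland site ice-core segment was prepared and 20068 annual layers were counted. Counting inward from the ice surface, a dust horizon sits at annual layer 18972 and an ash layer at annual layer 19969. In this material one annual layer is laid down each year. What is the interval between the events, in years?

19969 − 18972 = 997 annual layers lie between the two events.
That is 997 years at one annual layer per year.

997 yr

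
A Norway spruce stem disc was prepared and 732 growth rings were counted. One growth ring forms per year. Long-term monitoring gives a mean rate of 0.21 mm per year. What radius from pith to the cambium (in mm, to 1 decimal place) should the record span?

732 years of growth are recorded.
Predicted length = 0.21 mm/year × 732 years = 153.7 mm.

153.7 mm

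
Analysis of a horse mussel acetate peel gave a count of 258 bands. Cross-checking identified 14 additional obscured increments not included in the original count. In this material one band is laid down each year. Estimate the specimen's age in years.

Correcting the raw count gives 258 + 14 = 272 true bands.
One band per year makes the duration 272 years.

272 years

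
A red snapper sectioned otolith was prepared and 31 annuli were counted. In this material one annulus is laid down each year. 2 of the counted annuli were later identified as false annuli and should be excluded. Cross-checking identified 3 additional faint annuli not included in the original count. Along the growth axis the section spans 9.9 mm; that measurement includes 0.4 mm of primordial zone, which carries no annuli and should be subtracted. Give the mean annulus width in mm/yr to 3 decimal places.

0.297 mm/yr

Correcting the raw count gives 31 − 2 + 3 = 32 true annuli.
The growth record spans 9.9 − 0.4 = 9.5 mm.
Mean rate = 9.5 mm / 32 years ≈ 0.297 mm/yr.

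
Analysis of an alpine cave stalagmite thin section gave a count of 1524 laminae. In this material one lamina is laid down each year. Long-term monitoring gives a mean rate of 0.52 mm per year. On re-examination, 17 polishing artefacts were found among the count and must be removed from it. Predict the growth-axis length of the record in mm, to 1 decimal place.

783.6 mm

Adjusted count: 1524 − 17 = 1507 laminae.
Length ≈ 0.52 × 1507 = 783.6 mm.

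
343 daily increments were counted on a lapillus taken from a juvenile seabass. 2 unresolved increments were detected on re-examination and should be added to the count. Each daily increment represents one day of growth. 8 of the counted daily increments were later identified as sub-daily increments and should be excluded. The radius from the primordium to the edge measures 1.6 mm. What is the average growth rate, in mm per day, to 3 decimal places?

True daily increment count = 343 − 8 + 2 = 337.
1.6 mm over 337 days gives 1.6 / 337 ≈ 0.005 mm per day.

0.005 mm per day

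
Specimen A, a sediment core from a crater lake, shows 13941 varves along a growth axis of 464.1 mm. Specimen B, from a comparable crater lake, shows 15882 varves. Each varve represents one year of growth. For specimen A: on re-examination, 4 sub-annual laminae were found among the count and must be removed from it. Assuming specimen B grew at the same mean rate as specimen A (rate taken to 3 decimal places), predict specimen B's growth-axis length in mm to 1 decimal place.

524.1 mm

Specimen A: correcting the raw count gives 13941 − 4 = 13937 true varves.
A: Extension rate ≈ 464.1 / 13937 = 0.033 mm/year.
For B, 0.033 mm/year × 15882 years = 524.1 mm.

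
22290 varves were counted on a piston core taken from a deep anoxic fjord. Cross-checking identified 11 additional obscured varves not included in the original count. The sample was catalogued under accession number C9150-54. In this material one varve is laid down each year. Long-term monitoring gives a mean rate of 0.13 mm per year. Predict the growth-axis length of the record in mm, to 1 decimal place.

After corrections the count is 22290 + 11 = 22301 varves.
22301 years at 0.13 mm/year gives 0.13 × 22301 = 2899.1 mm.

2899.1 mm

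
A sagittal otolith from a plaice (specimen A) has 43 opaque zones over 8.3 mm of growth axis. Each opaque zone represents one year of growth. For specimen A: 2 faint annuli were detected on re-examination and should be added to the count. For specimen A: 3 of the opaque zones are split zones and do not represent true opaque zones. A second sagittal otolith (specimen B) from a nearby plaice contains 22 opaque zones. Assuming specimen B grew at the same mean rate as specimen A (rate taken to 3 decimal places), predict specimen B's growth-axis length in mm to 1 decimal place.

4.4 mm

Specimen A: after corrections the count is 43 − 3 + 2 = 42 opaque zones.
A: 8.3 mm over 42 years gives 8.3 / 42 ≈ 0.198 mm per year.
B's length ≈ 0.198 × 22 = 4.4 mm.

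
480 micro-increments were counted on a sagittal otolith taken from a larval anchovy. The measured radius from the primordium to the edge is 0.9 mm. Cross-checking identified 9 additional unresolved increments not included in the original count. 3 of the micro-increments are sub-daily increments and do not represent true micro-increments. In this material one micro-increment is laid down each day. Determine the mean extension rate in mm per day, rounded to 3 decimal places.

After corrections the count is 480 − 3 + 9 = 486 micro-increments.
Mean rate = 0.9 mm / 486 days ≈ 0.002 mm per day.

0.002 mm per day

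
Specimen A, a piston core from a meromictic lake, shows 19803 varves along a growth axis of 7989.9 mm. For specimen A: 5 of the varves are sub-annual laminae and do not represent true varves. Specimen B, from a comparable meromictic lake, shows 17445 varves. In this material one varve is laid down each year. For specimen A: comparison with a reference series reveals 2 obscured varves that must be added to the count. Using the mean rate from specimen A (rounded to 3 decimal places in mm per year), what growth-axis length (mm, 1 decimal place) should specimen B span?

Specimen A: adjusted count: 19803 − 5 + 2 = 19800 varves.
A: 7989.9 mm over 19800 years gives 7989.9 / 19800 ≈ 0.404 mm/yr.
For B, 0.404 mm/year × 17445 years = 7047.8 mm.

7047.8 mm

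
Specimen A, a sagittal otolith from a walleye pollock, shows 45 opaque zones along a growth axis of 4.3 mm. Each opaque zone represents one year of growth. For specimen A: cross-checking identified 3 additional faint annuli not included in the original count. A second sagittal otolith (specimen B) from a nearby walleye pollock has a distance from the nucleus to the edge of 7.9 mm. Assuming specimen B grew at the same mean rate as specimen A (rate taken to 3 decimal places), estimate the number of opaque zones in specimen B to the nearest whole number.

Specimen A: true opaque zone count = 45 + 3 = 48.
A: Extension rate ≈ 4.3 / 48 = 0.090 mm/year.
For B, 7.9 / 0.090 = 87.78 years ≈ 88 opaque zones.

88 opaque zones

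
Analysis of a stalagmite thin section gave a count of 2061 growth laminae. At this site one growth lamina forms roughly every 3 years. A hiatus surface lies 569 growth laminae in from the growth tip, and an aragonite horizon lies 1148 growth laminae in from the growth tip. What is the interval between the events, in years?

Separation: 1148 − 569 = 579 growth laminae.
Multiplying by 3 years per growth lamina: 579 × 3 = 1737 years.

1737 years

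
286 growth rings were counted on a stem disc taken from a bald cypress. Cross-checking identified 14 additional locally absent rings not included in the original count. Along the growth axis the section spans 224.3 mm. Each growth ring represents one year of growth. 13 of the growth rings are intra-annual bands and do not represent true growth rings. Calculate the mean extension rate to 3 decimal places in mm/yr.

True growth ring count = 286 − 13 + 14 = 287.
Extension rate ≈ 224.3 / 287 = 0.782 mm/yr.

0.782 mm/yr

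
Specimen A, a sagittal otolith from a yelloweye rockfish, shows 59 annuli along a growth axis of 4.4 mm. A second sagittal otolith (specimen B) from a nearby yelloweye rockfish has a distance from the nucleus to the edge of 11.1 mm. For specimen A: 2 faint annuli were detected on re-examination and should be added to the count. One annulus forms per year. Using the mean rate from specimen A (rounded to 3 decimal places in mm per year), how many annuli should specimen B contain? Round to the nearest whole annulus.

Specimen A: correcting the raw count gives 59 + 2 = 61 true annuli.
A: Extension rate ≈ 4.4 / 61 = 0.072 mm per year.
Specimen B: 11.1 mm / 0.072 mm per year = 154.17 years ≈ 154 annuli.

154 annuli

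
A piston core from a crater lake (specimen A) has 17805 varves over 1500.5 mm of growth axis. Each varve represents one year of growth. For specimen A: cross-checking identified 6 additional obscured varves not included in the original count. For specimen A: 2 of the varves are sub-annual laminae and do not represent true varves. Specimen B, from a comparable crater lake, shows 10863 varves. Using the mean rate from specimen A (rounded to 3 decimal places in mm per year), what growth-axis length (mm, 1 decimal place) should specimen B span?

912.5 mm

Specimen A: adjusted count: 17805 − 2 + 6 = 17809 varves.
A: Mean rate = 1500.5 mm / 17809 years ≈ 0.084 mm per year.
For B, 0.084 mm/year × 10863 years = 912.5 mm.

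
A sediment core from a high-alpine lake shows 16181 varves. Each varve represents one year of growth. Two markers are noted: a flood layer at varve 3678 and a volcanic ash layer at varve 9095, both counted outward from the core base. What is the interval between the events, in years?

Separation: 9095 − 3678 = 5417 varves.
At one varve per year, 5417 years elapsed between them.

5417 yr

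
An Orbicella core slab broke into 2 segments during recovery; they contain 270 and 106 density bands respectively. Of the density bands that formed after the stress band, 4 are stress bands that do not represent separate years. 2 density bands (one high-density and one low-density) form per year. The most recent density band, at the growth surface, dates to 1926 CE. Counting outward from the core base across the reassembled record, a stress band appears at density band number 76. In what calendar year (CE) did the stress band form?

Total density bands = 270 + 106 = 376.
376 − 76 = 300 density bands lie beyond the stress band toward the growth surface.
300 − 4 false = 296 true density bands after the stress band.
296 density bands at 2 per year is 296 / 2 = 148 years.
1926 − 148 = 1778 CE.

1778 CE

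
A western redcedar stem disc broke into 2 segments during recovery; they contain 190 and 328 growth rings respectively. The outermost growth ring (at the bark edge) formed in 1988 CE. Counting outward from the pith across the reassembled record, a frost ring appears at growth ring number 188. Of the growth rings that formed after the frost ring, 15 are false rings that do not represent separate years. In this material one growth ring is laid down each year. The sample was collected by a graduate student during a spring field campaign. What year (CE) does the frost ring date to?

1673 CE

Total growth rings = 190 + 328 = 518.
The frost ring sits at growth ring 188 from the pith, so 518 − 188 = 330 growth rings formed after it.
Removing the 15 false growth rings leaves 330 − 15 = 315 true growth rings beyond the frost ring.
1988 − 315 = 1673 CE.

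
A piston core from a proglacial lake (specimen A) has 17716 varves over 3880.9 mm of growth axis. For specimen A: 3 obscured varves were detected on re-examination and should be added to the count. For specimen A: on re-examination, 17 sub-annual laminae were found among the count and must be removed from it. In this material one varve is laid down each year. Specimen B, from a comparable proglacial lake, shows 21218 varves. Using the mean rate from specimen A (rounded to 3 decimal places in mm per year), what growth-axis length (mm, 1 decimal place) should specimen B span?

Specimen A: true varve count = 17716 − 17 + 3 = 17702.
A: Mean rate = 3880.9 mm / 17702 years ≈ 0.219 mm/year.
B's length ≈ 0.219 × 21218 = 4646.7 mm.

4646.7 mm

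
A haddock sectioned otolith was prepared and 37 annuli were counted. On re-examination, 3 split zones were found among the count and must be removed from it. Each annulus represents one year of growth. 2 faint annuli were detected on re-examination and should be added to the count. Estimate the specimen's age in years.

36 yr

Adjusted count: 37 − 3 + 2 = 36 annuli.
With a one-to-one annulus periodicity this is 36 years.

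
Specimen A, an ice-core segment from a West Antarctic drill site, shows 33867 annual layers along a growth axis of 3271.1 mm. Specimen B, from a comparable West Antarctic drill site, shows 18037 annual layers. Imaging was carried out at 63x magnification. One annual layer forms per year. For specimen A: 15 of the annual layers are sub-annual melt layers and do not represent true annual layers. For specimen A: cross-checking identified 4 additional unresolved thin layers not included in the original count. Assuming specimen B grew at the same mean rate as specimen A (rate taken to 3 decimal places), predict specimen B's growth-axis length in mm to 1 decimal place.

1749.6 mm

Specimen A: correcting the raw count gives 33867 − 15 + 4 = 33856 true annual layers.
A: Mean rate = 3271.1 mm / 33856 years ≈ 0.097 mm/yr.
Length of B = 0.097 × 18037 = 1749.6 mm.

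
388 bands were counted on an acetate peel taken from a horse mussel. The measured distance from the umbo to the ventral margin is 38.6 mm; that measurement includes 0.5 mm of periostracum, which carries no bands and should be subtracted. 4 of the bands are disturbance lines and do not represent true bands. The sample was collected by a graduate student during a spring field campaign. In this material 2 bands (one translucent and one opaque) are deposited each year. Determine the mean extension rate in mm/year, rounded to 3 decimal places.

Adjusted count: 388 − 4 = 384 bands.
384 bands at 2 per year is 384 / 2 = 192 years.
Removing the 0.5 mm offcut leaves 38.6 − 0.5 = 38.1 mm.
Extension rate ≈ 38.1 / 192 = 0.198 mm/year.

0.198 mm/year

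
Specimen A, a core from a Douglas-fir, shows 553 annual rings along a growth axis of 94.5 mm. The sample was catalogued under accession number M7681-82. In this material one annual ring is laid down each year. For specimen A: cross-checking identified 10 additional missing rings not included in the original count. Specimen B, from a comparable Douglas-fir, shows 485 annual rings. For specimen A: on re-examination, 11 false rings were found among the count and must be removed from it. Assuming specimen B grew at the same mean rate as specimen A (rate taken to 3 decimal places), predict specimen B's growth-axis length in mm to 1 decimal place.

82.9 mm

Specimen A: after corrections the count is 553 − 11 + 10 = 552 annual rings.
A: Mean rate = 94.5 mm / 552 years ≈ 0.171 mm/year.
Length of B = 0.171 × 485 = 82.9 mm.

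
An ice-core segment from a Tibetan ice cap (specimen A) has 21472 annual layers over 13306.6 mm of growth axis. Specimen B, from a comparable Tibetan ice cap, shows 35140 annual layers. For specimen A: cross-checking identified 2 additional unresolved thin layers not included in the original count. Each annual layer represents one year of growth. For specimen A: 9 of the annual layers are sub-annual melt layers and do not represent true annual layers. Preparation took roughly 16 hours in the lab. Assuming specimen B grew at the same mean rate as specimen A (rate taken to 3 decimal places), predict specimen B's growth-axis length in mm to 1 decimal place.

Specimen A: correcting the raw count gives 21472 − 9 + 2 = 21465 true annual layers.
A: 13306.6 mm over 21465 years gives 13306.6 / 21465 ≈ 0.620 mm/yr.
For B, 0.620 mm/year × 35140 years = 21786.8 mm.

21786.8 mm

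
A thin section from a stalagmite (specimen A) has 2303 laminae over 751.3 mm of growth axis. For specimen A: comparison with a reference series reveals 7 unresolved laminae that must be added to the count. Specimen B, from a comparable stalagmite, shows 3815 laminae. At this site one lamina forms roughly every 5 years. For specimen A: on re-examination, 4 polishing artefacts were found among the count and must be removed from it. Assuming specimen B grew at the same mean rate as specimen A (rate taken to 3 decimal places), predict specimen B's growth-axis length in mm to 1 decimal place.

Specimen A: true lamina count = 2303 − 4 + 7 = 2306.
Specimen A: at 5 years per lamina, 2306 × 5 = 11530 years.
A: Mean rate = 751.3 mm / 11530 years ≈ 0.065 mm/year.
Specimen B: 3815 laminae at 5 years each span 3815 × 5 = 19075 years. Length of B = 0.065 × 19075 = 1239.9 mm.

1239.9 mm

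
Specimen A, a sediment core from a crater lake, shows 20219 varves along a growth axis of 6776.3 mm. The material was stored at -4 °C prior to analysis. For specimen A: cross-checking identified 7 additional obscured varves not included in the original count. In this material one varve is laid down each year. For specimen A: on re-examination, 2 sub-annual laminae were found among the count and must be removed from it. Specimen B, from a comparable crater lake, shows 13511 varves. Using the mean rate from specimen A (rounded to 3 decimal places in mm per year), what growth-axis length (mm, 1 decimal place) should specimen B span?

4526.2 mm

Specimen A: true varve count = 20219 − 2 + 7 = 20224.
A: Mean rate = 6776.3 mm / 20224 years ≈ 0.335 mm/yr.
B's length ≈ 0.335 × 13511 = 4526.2 mm.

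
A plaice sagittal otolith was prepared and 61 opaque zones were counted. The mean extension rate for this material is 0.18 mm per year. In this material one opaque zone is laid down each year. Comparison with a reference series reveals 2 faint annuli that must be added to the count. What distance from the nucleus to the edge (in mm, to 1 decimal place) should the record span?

Adjusted count: 61 + 2 = 63 opaque zones.
Predicted length = 0.18 mm/year × 63 years = 11.3 mm.

11.3 mm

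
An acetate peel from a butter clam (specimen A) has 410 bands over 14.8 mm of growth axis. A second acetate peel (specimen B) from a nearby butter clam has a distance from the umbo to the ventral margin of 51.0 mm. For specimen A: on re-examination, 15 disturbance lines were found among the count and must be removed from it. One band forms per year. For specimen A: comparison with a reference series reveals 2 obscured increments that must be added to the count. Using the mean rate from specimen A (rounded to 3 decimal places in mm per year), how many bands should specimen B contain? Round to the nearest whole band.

1378 bands

Specimen A: true band count = 410 − 15 + 2 = 397.
A: Extension rate ≈ 14.8 / 397 = 0.037 mm per year.
For B, 51.0 / 0.037 = 1378.38 years ≈ 1378 bands.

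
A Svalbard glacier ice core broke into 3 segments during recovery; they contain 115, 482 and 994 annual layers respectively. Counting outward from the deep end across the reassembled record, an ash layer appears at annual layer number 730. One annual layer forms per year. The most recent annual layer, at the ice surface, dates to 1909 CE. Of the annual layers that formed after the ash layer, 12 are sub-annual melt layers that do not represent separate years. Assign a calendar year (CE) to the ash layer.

1060 CE

Total annual layers = 115 + 482 + 994 = 1591.
The ash layer sits at annual layer 730 from the deep end, so 1591 − 730 = 861 annual layers formed after it.
861 − 12 false = 849 true annual layers after the ash layer.
1909 − 849 = 1060 CE.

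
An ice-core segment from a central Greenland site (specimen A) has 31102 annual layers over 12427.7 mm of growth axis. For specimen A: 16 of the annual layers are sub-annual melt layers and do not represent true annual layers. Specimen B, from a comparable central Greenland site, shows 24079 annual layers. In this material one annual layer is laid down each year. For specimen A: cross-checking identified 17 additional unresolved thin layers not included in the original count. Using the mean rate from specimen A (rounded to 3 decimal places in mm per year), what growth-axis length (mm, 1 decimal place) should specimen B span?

9631.6 mm

Specimen A: correcting the raw count gives 31102 − 16 + 17 = 31103 true annual layers.
A: 12427.7 mm over 31103 years gives 12427.7 / 31103 ≈ 0.400 mm/year.
Length of B = 0.400 × 24079 = 9631.6 mm.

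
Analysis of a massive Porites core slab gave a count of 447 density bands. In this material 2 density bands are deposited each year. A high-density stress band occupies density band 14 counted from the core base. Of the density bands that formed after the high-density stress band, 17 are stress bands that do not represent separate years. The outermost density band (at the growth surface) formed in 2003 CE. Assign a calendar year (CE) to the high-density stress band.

1795 CE

447 − 14 = 433 density bands lie beyond the high-density stress band toward the growth surface.
433 − 17 false = 416 true density bands after the high-density stress band.
With 2 density bands per year, 416 / 2 = 208 years.
2003 − 208 = 1795 CE.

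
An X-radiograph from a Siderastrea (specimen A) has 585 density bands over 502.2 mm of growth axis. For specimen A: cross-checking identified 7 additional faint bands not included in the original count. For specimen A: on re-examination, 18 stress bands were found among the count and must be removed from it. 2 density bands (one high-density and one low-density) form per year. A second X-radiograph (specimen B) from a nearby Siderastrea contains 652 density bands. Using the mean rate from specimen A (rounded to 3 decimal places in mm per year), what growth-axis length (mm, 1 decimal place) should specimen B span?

570.5 mm

Specimen A: adjusted count: 585 − 18 + 7 = 574 density bands.
Specimen A: 574 density bands at 2 per year is 574 / 2 = 287 years.
A: 502.2 mm over 287 years gives 502.2 / 287 ≈ 1.750 mm/year.
Specimen B: 652 density bands at 2 per year is 652 / 2 = 326 years. B's length ≈ 1.750 × 326 = 570.5 mm.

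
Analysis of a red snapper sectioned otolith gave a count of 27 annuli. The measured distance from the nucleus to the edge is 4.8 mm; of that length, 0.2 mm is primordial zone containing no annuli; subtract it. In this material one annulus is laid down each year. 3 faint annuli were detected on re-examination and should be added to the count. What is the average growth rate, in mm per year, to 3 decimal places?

After corrections the count is 27 + 3 = 30 annuli.
The growth record spans 4.8 − 0.2 = 4.6 mm.
Mean rate = 4.6 mm / 30 years ≈ 0.153 mm per year.

0.153 mm per year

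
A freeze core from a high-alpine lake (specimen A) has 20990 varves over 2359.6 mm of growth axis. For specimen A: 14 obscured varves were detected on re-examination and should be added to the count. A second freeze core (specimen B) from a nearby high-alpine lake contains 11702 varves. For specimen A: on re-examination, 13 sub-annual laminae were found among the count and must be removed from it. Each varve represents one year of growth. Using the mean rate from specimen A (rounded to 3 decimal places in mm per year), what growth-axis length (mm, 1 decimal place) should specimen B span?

1310.6 mm

Specimen A: correcting the raw count gives 20990 − 13 + 14 = 20991 true varves.
A: 2359.6 mm over 20991 years gives 2359.6 / 20991 ≈ 0.112 mm/year.
B's length ≈ 0.112 × 11702 = 1310.6 mm.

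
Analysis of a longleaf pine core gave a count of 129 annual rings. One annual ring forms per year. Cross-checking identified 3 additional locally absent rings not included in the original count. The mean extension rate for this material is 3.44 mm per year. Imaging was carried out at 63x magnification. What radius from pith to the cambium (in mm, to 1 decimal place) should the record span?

454.1 mm

Adjusted count: 129 + 3 = 132 annual rings.
132 years at 3.44 mm/year gives 3.44 × 132 = 454.1 mm.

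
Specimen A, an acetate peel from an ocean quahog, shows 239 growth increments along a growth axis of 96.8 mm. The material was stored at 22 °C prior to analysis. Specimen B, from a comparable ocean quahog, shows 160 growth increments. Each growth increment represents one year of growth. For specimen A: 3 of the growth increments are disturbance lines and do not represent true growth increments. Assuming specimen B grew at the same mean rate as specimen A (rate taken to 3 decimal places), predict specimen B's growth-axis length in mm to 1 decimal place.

Specimen A: adjusted count: 239 − 3 = 236 growth increments.
A: Extension rate ≈ 96.8 / 236 = 0.410 mm per year.
For B, 0.410 mm/year × 160 years = 65.6 mm.

65.6 mm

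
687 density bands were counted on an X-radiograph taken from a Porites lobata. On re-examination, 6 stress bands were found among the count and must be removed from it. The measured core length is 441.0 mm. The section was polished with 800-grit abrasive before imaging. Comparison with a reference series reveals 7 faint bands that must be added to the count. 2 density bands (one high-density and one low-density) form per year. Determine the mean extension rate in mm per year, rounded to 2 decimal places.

1.28 mm per year

True density band count = 687 − 6 + 7 = 688.
Dividing by 2 density bands per year: 688 / 2 = 344 years.
Extension rate ≈ 441.0 / 344 = 1.28 mm per year.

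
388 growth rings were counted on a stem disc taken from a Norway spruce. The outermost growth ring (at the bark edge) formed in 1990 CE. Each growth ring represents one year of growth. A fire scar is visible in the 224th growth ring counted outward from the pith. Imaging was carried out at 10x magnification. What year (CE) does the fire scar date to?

The fire scar sits at growth ring 224 from the pith, so 388 − 224 = 164 growth rings formed after it.
The growth ring at the bark edge is 1990 CE, so the fire scar dates to 1990 − 164 = 1826 CE.

1826 CE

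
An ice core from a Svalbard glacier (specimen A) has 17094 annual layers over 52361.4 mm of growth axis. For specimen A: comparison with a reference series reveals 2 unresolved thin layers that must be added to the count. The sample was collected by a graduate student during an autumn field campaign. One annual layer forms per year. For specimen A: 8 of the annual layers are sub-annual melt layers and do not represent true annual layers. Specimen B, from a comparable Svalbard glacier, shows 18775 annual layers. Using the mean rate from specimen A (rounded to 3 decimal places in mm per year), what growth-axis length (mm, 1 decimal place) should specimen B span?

Specimen A: correcting the raw count gives 17094 − 8 + 2 = 17088 true annual layers.
A: Mean rate = 52361.4 mm / 17088 years ≈ 3.064 mm per year.
Length of B = 3.064 × 18775 = 57526.6 mm.

57526.6 mm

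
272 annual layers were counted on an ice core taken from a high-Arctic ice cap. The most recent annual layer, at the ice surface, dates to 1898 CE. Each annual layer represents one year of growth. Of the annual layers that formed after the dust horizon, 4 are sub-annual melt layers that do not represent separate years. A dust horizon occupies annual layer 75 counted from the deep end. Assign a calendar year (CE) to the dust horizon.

The dust horizon sits at annual layer 75 from the deep end, so 272 − 75 = 197 annual layers formed after it.
197 − 4 false = 193 true annual layers after the dust horizon.
The annual layer at the ice surface is 1898 CE, so the dust horizon dates to 1898 − 193 = 1705 CE.

1705 CE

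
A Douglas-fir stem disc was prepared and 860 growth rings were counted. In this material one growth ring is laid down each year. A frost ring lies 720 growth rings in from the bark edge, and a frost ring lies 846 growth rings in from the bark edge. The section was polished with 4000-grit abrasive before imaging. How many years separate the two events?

846 − 720 = 126 growth rings lie between the two events.
That is 126 years at one growth ring per year.

126 years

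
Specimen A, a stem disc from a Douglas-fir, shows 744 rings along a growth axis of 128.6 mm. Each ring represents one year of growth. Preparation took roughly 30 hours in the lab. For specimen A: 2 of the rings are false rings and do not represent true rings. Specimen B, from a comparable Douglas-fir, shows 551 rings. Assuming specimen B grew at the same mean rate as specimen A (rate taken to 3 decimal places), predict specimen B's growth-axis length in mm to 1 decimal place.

95.3 mm

Specimen A: true ring count = 744 − 2 = 742.
A: 128.6 mm over 742 years gives 128.6 / 742 ≈ 0.173 mm/yr.
B's length ≈ 0.173 × 551 = 95.3 mm.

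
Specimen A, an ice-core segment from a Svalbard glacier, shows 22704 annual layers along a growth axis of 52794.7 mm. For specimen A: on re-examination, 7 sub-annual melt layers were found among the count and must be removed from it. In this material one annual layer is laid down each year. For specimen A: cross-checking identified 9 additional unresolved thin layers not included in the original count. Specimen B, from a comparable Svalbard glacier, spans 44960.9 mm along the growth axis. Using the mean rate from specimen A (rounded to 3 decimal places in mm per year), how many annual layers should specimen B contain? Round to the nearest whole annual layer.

Specimen A: true annual layer count = 22704 − 7 + 9 = 22706.
A: Mean rate = 52794.7 mm / 22706 years ≈ 2.325 mm per year.
Specimen B: 44960.9 mm / 2.325 mm per year = 19338.02 years ≈ 19338 annual layers.

19338 annual layers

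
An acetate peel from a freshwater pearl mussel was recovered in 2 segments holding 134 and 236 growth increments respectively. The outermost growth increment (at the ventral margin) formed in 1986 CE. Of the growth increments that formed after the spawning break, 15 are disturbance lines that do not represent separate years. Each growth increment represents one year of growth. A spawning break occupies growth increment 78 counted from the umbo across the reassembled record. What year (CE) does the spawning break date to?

1709 CE

Total growth increments = 134 + 236 = 370.
The spawning break sits at growth increment 78 from the umbo, so 370 − 78 = 292 growth increments formed after it.
292 − 15 false = 277 true growth increments after the spawning break.
The growth increment at the ventral margin is 1986 CE, so the spawning break dates to 1986 − 277 = 1709 CE.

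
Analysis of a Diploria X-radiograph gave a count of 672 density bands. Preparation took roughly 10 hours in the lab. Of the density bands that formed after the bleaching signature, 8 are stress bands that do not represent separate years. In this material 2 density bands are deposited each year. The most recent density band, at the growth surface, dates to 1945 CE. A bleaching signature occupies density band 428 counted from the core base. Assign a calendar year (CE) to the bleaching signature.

1827 CE

672 − 428 = 244 density bands lie beyond the bleaching signature toward the growth surface.
Removing the 8 false density bands leaves 244 − 8 = 236 true density bands beyond the bleaching signature.
With 2 density bands per year, 236 / 2 = 118 years.
Counting back 118 years from 1945 CE places the bleaching signature in 1945 − 118 = 1827 CE.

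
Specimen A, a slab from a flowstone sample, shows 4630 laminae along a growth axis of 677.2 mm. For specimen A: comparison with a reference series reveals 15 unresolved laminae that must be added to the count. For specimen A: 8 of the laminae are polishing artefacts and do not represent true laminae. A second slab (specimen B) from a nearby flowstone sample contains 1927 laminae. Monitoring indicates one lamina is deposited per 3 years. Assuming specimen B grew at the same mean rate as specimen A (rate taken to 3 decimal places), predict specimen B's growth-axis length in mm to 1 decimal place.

Specimen A: adjusted count: 4630 − 8 + 15 = 4637 laminae.
Specimen A: at 3 years per lamina, 4637 × 3 = 13911 years.
A: Mean rate = 677.2 mm / 13911 years ≈ 0.049 mm/year.
Specimen B: multiplying by 3 years per lamina: 1927 × 3 = 5781 years. Length of B = 0.049 × 5781 = 283.3 mm.

283.3 mm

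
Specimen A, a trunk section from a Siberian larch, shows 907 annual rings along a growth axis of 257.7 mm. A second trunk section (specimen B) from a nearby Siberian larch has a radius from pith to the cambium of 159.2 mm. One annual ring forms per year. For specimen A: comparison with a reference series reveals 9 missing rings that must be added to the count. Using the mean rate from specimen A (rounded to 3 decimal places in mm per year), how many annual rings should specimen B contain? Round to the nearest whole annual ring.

567 annual rings

Specimen A: adjusted count: 907 + 9 = 916 annual rings.
A: Mean rate = 257.7 mm / 916 years ≈ 0.281 mm/yr.
For B, 159.2 / 0.281 = 566.55 years ≈ 567 annual rings.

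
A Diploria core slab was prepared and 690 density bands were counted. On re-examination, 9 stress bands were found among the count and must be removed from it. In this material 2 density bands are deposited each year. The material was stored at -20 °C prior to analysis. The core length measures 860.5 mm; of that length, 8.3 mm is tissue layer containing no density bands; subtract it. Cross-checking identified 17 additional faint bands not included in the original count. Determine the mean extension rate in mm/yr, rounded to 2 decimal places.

2.44 mm/yr

Correcting the raw count gives 690 − 9 + 17 = 698 true density bands.
698 density bands at 2 per year is 698 / 2 = 349 years.
Net length = 860.5 − 8.3 = 852.2 mm.
852.2 mm over 349 years gives 852.2 / 349 ≈ 2.44 mm/yr.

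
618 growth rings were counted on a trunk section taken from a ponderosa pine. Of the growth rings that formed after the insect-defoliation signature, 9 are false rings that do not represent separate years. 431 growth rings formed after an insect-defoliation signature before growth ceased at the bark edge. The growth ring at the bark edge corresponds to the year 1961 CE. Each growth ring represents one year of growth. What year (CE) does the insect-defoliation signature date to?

There are 431 growth rings younger than the insect-defoliation signature.
431 − 9 false = 422 true growth rings after the insect-defoliation signature.
Counting back 422 years from 1961 CE places the insect-defoliation signature in 1961 − 422 = 1539 CE.

1539 CE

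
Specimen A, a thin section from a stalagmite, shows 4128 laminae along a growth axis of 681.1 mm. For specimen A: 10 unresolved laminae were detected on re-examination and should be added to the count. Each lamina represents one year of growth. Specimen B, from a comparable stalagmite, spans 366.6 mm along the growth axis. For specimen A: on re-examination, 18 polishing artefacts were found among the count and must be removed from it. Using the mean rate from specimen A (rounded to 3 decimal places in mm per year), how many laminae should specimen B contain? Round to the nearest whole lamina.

2222 laminae

Specimen A: adjusted count: 4128 − 18 + 10 = 4120 laminae.
A: 681.1 mm over 4120 years gives 681.1 / 4120 ≈ 0.165 mm per year.
Specimen B: 366.6 mm / 0.165 mm per year = 2221.82 years ≈ 2222 laminae.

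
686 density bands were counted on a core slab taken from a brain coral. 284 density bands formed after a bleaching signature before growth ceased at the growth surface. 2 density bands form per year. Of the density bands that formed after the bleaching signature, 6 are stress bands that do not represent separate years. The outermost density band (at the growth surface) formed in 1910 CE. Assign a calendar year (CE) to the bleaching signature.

There are 284 density bands younger than the bleaching signature.
Excluding 6 false density bands: 284 − 6 = 278.
With 2 density bands per year, 278 / 2 = 139 years.
Counting back 139 years from 1910 CE places the bleaching signature in 1910 − 139 = 1771 CE.

1771 CE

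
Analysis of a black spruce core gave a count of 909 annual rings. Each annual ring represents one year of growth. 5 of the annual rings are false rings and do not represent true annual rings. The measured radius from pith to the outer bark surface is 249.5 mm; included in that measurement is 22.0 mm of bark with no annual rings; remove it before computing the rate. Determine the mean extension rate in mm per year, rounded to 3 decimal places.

Adjusted count: 909 − 5 = 904 annual rings.
Removing the 22.0 mm offcut leaves 249.5 − 22.0 = 227.5 mm.
Extension rate ≈ 227.5 / 904 = 0.252 mm per year.

0.252 mm per year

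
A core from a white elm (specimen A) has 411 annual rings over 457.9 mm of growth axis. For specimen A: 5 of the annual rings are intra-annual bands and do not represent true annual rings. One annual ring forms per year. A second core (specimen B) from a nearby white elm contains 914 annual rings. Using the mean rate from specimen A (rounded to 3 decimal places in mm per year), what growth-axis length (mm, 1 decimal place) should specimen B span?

Specimen A: after corrections the count is 411 − 5 = 406 annual rings.
A: Mean rate = 457.9 mm / 406 years ≈ 1.128 mm/yr.
Length of B = 1.128 × 914 = 1031.0 mm.

1031.0 mm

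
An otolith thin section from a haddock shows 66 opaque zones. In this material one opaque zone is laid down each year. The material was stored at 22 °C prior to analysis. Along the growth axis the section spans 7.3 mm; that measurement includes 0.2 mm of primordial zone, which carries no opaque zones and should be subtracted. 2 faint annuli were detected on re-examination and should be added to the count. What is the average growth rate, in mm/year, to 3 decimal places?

0.104 mm/year

True opaque zone count = 66 + 2 = 68.
Removing the 0.2 mm offcut leaves 7.3 − 0.2 = 7.1 mm.
Extension rate ≈ 7.1 / 68 = 0.104 mm/year.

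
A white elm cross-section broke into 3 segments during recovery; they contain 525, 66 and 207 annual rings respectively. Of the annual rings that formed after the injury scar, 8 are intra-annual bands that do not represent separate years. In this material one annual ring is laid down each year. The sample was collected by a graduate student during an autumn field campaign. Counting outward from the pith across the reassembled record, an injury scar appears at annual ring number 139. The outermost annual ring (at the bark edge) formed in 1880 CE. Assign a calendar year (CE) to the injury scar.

Total annual rings = 525 + 66 + 207 = 798.
Between annual ring 139 and the bark edge there are 798 − 139 = 659 annual rings.
659 − 8 false = 651 true annual rings after the injury scar.
Counting back 651 years from 1880 CE places the injury scar in 1880 − 651 = 1229 CE.

1229 CE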